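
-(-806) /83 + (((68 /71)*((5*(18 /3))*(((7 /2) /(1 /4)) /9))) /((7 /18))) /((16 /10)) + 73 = 910715 /5893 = 154.54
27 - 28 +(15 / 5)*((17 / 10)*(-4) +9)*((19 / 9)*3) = 204 / 5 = 40.80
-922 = -922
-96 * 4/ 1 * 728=-279552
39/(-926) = -39/926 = -0.04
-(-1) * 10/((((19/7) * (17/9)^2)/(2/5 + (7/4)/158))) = 736533/1735156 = 0.42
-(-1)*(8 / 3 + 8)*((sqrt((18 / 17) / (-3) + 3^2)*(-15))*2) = -2240*sqrt(51) / 17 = -940.99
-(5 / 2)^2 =-25 / 4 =-6.25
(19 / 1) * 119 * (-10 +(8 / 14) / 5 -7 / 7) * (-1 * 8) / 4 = 49225.20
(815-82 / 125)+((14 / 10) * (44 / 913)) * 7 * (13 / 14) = 8453369 / 10375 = 814.78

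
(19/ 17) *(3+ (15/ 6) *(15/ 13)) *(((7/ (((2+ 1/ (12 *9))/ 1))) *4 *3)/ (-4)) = -27702/ 403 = -68.74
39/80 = 0.49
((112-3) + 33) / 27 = 142 / 27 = 5.26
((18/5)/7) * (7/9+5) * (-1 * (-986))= 102544/35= 2929.83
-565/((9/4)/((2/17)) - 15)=-4520/33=-136.97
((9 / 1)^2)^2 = 6561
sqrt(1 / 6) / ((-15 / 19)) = -19 * sqrt(6) / 90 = -0.52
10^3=1000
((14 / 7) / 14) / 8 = 0.02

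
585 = 585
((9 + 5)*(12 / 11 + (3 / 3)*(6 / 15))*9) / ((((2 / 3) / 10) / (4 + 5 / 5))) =14089.09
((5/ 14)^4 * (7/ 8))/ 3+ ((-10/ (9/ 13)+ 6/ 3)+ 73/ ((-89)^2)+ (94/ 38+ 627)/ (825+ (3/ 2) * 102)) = -114252460104725/ 9693214376832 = -11.79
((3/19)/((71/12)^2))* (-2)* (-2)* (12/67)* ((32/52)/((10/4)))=331776/417117545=0.00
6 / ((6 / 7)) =7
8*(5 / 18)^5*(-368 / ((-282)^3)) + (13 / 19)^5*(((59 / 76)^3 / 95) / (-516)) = -3569197597787035805321 / 2939887549299636560051216640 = -0.00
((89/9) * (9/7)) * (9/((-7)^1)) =-801/49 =-16.35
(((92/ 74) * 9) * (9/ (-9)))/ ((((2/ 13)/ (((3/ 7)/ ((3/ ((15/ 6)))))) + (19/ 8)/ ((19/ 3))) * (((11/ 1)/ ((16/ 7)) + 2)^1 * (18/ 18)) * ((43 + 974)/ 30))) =-11481600/ 190950451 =-0.06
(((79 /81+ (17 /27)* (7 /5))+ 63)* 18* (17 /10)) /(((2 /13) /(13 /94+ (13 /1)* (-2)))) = -14111972017 /42300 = -333616.36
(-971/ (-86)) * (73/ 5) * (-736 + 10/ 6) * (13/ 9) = -2030018237/ 11610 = -174850.84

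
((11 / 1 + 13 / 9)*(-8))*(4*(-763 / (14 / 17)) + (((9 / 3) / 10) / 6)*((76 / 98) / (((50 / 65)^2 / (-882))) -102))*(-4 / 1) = -1688466304 / 1125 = -1500858.94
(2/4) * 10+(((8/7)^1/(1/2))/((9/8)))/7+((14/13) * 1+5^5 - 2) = 17940662/5733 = 3129.37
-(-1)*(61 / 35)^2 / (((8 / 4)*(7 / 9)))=1.95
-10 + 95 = 85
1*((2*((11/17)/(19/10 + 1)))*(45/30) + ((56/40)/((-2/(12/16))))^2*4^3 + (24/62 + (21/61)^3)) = 1624966501968/86723765575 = 18.74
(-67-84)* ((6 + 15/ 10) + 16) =-7097/ 2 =-3548.50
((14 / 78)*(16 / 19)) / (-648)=-14 / 60021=-0.00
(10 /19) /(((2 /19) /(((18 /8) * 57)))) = 2565 /4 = 641.25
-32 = -32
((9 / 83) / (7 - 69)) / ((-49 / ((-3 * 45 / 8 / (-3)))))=405 / 2017232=0.00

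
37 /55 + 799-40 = 41782 /55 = 759.67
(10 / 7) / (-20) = -1 / 14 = -0.07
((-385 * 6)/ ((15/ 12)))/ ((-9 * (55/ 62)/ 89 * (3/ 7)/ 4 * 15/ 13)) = 112478912/ 675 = 166635.43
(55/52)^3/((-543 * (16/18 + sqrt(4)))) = -499125/661701248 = -0.00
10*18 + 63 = 243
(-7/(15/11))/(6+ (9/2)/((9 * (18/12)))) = -77/95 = -0.81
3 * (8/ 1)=24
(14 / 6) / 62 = 7 / 186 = 0.04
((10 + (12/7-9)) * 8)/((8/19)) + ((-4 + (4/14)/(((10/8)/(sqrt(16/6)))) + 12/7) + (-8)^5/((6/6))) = -229031/7 + 16 * sqrt(6)/105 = -32718.34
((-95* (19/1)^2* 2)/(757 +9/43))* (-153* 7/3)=105292509/3256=32337.99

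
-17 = -17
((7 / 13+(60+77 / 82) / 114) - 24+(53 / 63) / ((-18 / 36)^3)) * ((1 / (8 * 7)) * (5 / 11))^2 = -99585725 / 50967012096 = -0.00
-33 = -33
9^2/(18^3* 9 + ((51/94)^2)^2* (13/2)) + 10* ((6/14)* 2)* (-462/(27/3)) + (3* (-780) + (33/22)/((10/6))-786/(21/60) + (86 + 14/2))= -4990311488142009/1011861509890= -4931.81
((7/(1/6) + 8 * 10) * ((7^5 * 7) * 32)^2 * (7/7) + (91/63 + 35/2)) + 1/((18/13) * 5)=77812394735094619/45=1729164327446547.09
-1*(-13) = 13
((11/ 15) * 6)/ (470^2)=0.00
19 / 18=1.06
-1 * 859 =-859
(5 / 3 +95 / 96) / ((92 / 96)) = 255 / 92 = 2.77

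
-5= -5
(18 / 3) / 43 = 6 / 43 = 0.14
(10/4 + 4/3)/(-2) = -23/12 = -1.92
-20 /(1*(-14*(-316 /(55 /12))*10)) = -0.00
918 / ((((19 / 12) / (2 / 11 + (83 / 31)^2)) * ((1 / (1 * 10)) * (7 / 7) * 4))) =10654.20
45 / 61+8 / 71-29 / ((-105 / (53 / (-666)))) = 250895443 / 302866830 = 0.83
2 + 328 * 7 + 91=2389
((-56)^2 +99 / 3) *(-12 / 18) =-6338 / 3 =-2112.67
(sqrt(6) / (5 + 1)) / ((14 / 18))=3 * sqrt(6) / 14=0.52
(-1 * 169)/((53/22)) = -3718/53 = -70.15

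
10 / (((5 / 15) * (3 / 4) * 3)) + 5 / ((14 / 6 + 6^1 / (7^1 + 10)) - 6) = 5995 / 507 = 11.82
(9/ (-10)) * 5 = -9/ 2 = -4.50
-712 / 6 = -356 / 3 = -118.67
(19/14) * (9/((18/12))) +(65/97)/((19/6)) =107781/12901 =8.35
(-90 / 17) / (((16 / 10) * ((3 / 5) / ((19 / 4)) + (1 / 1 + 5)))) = -7125 / 13192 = -0.54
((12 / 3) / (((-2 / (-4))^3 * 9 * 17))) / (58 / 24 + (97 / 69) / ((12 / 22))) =2944 / 70295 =0.04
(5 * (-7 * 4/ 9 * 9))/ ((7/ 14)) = -280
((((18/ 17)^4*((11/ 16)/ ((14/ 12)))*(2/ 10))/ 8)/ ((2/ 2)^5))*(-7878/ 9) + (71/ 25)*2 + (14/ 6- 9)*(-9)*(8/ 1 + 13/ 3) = 21324176133/ 29232350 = 729.47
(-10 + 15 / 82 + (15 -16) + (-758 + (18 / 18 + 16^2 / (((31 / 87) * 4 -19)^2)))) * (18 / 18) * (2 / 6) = -49011306251 / 191702962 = -255.66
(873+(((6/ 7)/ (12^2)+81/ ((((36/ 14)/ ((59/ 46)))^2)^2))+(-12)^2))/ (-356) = -41513910275095/ 14460535176192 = -2.87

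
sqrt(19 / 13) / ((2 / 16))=8 *sqrt(247) / 13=9.67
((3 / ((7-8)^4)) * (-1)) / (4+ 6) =-3 / 10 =-0.30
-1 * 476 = -476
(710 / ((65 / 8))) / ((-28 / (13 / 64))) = -71 / 112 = -0.63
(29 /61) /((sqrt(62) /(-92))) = -1334 *sqrt(62) /1891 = -5.55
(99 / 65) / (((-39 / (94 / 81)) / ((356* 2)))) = -736208 / 22815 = -32.27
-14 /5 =-2.80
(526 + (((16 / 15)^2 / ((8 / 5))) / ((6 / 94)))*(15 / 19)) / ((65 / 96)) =789.85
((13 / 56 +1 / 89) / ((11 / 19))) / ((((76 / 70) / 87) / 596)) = 78620595 / 3916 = 20076.76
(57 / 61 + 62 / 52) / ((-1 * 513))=-3373 / 813618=-0.00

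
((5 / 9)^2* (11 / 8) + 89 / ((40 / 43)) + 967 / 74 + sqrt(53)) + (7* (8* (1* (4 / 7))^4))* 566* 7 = sqrt(53) + 69801159803 / 2937060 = 23772.94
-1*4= -4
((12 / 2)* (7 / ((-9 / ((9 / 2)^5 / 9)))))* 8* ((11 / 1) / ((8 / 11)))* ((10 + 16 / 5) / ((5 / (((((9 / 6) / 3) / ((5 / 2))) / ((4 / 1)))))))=-61128837 / 4000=-15282.21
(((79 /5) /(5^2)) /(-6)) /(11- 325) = 79 /235500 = 0.00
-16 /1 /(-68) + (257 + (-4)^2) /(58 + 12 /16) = 19504 /3995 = 4.88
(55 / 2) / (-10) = -11 / 4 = -2.75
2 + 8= 10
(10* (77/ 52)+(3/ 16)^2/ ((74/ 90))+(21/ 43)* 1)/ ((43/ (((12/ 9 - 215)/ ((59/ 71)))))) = -3696254644541/ 40299088128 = -91.72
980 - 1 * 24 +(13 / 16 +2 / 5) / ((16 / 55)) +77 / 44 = 246251 / 256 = 961.92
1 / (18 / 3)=1 / 6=0.17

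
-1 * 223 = -223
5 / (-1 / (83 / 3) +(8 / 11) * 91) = 4565 / 60391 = 0.08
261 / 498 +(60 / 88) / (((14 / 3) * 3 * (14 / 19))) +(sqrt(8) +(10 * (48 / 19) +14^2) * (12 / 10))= 2 * sqrt(2) +9047635269 / 34000120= 268.93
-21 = -21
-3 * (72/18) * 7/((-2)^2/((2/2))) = -21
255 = 255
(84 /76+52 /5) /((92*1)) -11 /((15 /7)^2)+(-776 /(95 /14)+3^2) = -107.63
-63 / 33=-21 / 11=-1.91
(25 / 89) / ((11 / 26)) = 650 / 979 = 0.66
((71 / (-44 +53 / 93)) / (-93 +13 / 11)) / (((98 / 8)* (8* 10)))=72633 / 3997802200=0.00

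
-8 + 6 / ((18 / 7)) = -17 / 3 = -5.67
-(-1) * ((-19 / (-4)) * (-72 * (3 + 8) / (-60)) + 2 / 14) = 4399 / 70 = 62.84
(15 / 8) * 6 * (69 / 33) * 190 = 4469.32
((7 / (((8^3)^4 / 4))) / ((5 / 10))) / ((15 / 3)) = 7 / 42949672960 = 0.00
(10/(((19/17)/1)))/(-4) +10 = 295/38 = 7.76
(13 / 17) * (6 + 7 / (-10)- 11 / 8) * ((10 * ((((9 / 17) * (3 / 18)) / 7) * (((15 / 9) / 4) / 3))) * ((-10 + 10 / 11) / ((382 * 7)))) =-255125 / 1428108528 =-0.00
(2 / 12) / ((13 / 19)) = 19 / 78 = 0.24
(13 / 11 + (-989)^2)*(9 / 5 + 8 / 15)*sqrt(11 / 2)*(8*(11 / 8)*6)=353260576.64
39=39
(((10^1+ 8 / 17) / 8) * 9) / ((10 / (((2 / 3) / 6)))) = 89 / 680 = 0.13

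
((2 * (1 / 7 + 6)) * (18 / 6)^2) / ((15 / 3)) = 774 / 35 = 22.11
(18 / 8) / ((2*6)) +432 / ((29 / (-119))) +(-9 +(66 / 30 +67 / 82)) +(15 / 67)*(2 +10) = -1775.80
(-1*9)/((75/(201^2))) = -121203/25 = -4848.12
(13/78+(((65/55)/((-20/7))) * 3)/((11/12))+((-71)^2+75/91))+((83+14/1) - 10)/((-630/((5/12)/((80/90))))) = 53281672897/10570560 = 5040.57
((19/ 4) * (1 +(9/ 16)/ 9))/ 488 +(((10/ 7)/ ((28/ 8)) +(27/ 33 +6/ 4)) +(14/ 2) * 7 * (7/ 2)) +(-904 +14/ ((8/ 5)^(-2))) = -292038458967/ 420851200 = -693.92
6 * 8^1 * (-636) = -30528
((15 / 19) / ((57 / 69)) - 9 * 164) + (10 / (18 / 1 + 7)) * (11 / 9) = -23954153 / 16245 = -1474.56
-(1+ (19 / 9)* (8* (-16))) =2423 / 9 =269.22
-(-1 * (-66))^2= -4356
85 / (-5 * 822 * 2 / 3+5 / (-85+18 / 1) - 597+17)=-0.03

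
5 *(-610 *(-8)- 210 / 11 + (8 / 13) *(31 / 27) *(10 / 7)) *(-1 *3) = -657015350 / 9009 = -72928.78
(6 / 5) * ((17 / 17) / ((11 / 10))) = 12 / 11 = 1.09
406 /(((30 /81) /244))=1337364 /5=267472.80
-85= -85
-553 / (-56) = 79 / 8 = 9.88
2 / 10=1 / 5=0.20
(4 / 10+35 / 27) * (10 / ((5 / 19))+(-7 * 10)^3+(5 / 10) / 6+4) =-188489671 / 324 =-581758.24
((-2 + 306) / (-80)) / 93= -19 / 465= -0.04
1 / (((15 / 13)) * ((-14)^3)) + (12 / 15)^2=131647 / 205800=0.64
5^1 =5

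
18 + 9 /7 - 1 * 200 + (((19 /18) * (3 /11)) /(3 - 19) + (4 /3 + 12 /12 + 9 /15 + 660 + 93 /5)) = 6169869 /12320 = 500.80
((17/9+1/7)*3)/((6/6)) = 128/21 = 6.10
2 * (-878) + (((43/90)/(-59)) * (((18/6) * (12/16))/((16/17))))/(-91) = -6033896229/3436160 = -1756.00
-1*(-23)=23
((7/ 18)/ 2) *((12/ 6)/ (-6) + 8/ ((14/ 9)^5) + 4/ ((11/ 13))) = 11696677/ 11409552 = 1.03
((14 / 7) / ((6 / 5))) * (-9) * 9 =-135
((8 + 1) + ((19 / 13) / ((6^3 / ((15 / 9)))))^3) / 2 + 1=6575788196639 / 1195597698048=5.50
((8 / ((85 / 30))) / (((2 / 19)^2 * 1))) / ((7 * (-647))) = -4332 / 76993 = -0.06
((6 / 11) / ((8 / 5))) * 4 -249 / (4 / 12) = -745.64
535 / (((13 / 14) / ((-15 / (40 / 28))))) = -78645 / 13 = -6049.62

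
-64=-64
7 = 7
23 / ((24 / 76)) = 437 / 6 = 72.83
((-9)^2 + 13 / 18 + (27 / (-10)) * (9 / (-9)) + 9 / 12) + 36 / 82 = 631811 / 7380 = 85.61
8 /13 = 0.62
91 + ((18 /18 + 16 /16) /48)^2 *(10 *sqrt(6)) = 5 *sqrt(6) /288 + 91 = 91.04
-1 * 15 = -15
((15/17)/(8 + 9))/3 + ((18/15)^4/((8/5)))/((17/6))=17149/36125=0.47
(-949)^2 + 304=900905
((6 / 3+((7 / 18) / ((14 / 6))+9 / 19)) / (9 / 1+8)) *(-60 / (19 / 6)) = -18060 / 6137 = -2.94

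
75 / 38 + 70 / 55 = 1357 / 418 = 3.25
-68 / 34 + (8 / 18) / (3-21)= -164 / 81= -2.02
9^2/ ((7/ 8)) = 648/ 7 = 92.57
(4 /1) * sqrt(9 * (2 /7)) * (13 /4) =39 * sqrt(14) /7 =20.85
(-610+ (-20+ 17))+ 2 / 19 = -11645 / 19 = -612.89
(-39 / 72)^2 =169 / 576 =0.29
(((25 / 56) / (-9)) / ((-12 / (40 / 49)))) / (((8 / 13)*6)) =1625 / 1778112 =0.00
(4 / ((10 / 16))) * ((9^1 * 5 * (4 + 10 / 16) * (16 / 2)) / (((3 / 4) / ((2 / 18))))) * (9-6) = 4736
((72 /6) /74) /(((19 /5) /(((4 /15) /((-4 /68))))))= -136 /703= -0.19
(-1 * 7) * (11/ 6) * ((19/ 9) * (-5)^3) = 182875/ 54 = 3386.57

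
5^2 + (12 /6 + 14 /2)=34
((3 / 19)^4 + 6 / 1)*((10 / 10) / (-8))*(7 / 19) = -0.28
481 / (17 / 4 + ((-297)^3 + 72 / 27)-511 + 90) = -5772 / 314381845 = -0.00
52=52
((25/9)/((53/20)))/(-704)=-125/83952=-0.00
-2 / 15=-0.13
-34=-34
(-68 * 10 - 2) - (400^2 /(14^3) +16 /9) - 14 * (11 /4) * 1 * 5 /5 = -4819343 /6174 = -780.59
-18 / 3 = -6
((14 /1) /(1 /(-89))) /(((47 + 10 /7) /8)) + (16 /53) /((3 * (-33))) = -122040032 /592911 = -205.83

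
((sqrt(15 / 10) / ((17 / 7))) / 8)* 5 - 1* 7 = -7+ 35* sqrt(6) / 272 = -6.68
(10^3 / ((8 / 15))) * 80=150000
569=569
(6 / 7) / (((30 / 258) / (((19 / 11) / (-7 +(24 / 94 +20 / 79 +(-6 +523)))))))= 9100563 / 364887215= 0.02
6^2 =36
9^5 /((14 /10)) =295245 /7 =42177.86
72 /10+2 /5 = 7.60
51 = 51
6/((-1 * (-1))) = 6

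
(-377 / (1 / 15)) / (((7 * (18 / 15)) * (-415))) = 1.62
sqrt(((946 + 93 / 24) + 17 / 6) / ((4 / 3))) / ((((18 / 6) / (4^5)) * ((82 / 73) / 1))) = 4672 * sqrt(45730) / 123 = 8122.66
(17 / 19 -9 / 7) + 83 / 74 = 7191 / 9842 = 0.73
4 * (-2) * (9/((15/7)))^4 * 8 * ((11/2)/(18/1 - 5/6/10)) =-821487744/134375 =-6113.40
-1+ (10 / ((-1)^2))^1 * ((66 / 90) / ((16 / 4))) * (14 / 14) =5 / 6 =0.83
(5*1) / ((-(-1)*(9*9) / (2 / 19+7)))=25 / 57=0.44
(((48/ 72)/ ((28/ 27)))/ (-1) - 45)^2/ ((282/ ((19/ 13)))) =2586033/ 239512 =10.80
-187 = -187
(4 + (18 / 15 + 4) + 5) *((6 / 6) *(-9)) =-639 / 5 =-127.80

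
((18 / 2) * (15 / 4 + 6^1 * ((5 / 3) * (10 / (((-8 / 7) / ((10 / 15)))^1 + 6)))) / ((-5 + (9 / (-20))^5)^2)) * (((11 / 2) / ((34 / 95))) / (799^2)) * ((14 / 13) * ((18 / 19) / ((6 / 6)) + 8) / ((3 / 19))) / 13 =2340800000000000000 / 2140309392876412976413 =0.00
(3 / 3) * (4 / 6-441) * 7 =-9247 / 3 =-3082.33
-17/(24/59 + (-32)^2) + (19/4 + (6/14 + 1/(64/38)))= 9740531/1692320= 5.76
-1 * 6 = -6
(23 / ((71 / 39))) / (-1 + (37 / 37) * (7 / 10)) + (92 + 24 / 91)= 324026 / 6461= 50.15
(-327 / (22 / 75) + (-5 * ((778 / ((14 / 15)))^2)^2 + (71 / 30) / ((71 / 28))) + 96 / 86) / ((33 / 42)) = -82246200005645031691 / 26769435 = -3072392077219.60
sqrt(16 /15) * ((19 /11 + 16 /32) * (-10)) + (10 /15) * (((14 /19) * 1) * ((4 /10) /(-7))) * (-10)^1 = -22.72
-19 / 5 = -3.80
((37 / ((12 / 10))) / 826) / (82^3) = 185 / 2732579808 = 0.00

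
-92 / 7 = -13.14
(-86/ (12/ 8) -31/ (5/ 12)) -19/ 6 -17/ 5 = -1383/ 10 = -138.30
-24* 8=-192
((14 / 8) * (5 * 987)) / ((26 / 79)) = 2729055 / 104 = 26240.91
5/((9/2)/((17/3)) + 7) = 34/53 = 0.64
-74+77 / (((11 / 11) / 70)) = 5316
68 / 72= 17 / 18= 0.94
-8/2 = -4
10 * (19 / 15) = 38 / 3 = 12.67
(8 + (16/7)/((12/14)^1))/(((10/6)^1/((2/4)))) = 16/5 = 3.20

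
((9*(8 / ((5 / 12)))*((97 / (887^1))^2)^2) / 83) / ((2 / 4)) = 0.00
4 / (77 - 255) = -2 / 89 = -0.02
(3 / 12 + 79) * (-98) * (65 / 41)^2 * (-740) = 24281962250 / 1681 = 14444950.77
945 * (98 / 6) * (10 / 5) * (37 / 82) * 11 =6282045 / 41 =153220.61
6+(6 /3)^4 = 22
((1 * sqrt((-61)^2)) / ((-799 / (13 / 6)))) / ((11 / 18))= -2379 / 8789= -0.27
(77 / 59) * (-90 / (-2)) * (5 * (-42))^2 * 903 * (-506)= -69820040367000 / 59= -1183390514694.92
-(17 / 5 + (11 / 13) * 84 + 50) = -8091 / 65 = -124.48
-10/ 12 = -5/ 6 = -0.83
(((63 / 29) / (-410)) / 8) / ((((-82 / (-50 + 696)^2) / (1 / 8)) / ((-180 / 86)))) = -59154543 / 67078624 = -0.88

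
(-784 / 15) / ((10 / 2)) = -784 / 75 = -10.45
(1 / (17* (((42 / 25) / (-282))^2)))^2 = 1906125390625 / 693889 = 2747017.74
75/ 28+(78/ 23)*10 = 36.59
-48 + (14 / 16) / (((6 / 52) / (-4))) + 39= -118 / 3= -39.33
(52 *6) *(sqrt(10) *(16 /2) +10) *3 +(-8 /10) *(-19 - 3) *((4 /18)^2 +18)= 3919456 /405 +7488 *sqrt(10)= 33356.80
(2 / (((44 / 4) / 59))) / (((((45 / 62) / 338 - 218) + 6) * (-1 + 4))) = -2472808 / 146606691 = -0.02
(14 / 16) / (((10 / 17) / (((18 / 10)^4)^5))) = 189630.01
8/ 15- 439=-6577/ 15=-438.47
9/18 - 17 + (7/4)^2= -215/16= -13.44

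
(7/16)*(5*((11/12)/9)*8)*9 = 385/24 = 16.04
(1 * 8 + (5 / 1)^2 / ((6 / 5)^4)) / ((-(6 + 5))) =-2363 / 1296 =-1.82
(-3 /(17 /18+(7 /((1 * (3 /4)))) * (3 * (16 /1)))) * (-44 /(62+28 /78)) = 11583 /2456624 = 0.00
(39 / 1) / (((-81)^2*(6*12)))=13 / 157464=0.00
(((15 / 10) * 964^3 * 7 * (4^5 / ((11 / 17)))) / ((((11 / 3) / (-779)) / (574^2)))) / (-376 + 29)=126081618731873853898752 / 41987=3002872763757207085.50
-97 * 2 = -194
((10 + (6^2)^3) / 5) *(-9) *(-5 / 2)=209997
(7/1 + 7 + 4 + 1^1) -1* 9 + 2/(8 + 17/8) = 826/81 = 10.20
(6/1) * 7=42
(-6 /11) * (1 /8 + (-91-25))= 2781 /44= 63.20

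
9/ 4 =2.25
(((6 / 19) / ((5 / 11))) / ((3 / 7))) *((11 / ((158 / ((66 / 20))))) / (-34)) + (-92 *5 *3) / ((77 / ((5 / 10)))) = -1762825227 / 196480900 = -8.97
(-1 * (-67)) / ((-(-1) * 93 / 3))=67 / 31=2.16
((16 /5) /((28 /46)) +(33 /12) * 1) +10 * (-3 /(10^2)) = 1079 /140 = 7.71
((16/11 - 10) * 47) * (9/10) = -19881/55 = -361.47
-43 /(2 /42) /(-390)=301 /130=2.32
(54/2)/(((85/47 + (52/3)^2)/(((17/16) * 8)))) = 194157/255706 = 0.76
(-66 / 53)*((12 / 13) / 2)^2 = -2376 / 8957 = -0.27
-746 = -746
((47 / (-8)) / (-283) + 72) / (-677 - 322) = -163055 / 2261736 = -0.07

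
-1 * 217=-217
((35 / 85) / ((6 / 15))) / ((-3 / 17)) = -5.83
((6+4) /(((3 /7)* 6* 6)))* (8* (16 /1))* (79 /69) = 176960 /1863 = 94.99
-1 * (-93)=93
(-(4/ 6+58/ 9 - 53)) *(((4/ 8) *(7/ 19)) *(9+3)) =5782/ 57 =101.44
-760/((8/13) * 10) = -123.50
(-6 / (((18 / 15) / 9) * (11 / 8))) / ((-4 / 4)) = 360 / 11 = 32.73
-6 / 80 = -3 / 40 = -0.08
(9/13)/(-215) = -9/2795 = -0.00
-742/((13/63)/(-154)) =7198884/13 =553760.31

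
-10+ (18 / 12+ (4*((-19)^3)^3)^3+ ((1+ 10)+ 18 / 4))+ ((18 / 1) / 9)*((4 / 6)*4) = -6451318069144406077961485307761946651 / 3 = -2150439356381468692653828000000000000.00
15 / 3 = 5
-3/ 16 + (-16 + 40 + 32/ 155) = 59567/ 2480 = 24.02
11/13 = 0.85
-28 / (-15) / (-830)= -14 / 6225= -0.00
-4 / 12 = -1 / 3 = -0.33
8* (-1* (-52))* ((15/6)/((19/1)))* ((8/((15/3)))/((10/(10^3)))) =166400/19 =8757.89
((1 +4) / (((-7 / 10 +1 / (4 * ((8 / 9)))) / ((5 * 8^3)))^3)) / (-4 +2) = 171798691840000000 / 300763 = 571209529895.63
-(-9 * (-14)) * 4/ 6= -84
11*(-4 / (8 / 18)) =-99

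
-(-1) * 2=2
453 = 453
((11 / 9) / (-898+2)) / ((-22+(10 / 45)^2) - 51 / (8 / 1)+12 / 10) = 495 / 9843344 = 0.00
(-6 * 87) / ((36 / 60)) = -870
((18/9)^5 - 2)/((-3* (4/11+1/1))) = -22/3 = -7.33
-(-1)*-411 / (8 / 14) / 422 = -2877 / 1688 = -1.70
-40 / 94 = -20 / 47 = -0.43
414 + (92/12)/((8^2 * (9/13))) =715691/1728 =414.17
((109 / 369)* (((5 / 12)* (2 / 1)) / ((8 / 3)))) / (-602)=-0.00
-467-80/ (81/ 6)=-12769/ 27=-472.93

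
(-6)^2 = 36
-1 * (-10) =10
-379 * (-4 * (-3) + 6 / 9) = -14402 / 3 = -4800.67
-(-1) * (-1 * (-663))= 663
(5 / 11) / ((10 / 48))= 24 / 11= 2.18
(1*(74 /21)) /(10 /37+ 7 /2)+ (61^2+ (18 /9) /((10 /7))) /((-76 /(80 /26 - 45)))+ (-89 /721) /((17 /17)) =306190569574 /149058819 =2054.16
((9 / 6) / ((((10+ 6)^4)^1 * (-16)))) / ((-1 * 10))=3 / 20971520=0.00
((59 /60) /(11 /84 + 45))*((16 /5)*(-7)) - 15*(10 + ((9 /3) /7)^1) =-104102417 /663425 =-156.92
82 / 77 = 1.06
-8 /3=-2.67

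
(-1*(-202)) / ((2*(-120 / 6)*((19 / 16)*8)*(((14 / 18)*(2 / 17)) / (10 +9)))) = -15453 / 140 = -110.38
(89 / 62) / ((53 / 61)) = 5429 / 3286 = 1.65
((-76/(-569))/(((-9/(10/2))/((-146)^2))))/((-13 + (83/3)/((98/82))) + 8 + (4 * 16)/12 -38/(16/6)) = -1587615680/9267303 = -171.31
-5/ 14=-0.36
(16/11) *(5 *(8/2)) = 320/11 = 29.09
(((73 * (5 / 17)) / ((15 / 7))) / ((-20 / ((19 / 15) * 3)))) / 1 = -9709 / 5100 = -1.90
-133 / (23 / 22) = -2926 / 23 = -127.22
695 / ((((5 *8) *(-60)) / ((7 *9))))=-2919 / 160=-18.24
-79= -79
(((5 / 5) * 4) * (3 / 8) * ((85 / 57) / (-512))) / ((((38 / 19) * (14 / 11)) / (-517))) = 483395 / 544768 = 0.89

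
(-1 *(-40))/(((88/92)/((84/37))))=38640/407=94.94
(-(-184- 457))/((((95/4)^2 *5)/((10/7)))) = 20512/63175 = 0.32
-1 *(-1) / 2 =1 / 2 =0.50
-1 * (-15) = 15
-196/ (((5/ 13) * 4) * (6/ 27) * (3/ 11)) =-21021/ 10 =-2102.10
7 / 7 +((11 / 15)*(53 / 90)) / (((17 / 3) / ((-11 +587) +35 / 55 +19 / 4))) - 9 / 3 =431531 / 10200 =42.31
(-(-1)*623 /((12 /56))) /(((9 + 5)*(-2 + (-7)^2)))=623 /141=4.42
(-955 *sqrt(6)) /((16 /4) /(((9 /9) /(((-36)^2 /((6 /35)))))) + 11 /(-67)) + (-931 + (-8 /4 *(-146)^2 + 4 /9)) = -392063 /9 - 63985 *sqrt(6) /2026069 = -43562.63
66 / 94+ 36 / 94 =51 / 47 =1.09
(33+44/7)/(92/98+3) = 1925/193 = 9.97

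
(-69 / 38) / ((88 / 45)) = -3105 / 3344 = -0.93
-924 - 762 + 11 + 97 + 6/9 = -4732/3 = -1577.33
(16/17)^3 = 4096/4913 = 0.83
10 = 10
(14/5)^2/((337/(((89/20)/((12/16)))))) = 17444/126375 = 0.14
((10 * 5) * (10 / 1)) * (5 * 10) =25000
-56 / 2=-28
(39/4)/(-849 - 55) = -39/3616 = -0.01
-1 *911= -911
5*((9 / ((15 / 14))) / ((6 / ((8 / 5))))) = 56 / 5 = 11.20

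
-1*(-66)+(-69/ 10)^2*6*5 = 14943/ 10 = 1494.30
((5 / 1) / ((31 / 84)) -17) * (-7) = 749 / 31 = 24.16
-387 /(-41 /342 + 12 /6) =-132354 /643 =-205.84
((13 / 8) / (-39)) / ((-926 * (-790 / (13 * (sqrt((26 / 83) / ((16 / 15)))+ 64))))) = -26 / 548655 - 13 * sqrt(32370) / 5828910720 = -0.00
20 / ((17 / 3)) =60 / 17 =3.53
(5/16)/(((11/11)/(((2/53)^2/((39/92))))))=115/109551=0.00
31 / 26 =1.19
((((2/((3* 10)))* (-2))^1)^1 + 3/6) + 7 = 221/30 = 7.37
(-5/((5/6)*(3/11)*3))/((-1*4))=11/6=1.83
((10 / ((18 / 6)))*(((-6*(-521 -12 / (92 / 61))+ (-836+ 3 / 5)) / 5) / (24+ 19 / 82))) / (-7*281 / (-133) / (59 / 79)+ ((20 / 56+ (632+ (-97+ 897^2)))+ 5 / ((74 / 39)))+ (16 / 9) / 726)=3485960412471999 / 43629082996099146445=0.00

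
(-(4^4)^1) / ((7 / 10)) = -2560 / 7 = -365.71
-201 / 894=-67 / 298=-0.22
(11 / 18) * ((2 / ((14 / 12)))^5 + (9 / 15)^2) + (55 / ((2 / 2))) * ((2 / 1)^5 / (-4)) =-361965923 / 840350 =-430.73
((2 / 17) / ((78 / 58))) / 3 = 58 / 1989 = 0.03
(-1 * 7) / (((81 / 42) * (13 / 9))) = -98 / 39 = -2.51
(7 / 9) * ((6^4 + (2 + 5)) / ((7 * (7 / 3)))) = 1303 / 21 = 62.05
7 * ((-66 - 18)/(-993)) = 196/331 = 0.59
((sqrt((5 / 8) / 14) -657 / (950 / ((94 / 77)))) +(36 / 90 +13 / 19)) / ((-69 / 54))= -157968 / 841225 -9 * sqrt(35) / 322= -0.35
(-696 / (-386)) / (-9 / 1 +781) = 87 / 37249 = 0.00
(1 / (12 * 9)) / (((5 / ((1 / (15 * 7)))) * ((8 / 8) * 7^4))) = 1 / 136136700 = 0.00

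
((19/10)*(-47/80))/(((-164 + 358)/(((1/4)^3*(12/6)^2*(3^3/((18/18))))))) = -24111/2483200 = -0.01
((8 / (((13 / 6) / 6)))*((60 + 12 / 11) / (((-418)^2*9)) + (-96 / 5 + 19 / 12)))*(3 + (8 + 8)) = -12189068808 / 1643785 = -7415.25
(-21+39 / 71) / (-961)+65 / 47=4503259 / 3206857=1.40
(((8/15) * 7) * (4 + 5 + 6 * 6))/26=84/13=6.46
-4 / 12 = -1 / 3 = -0.33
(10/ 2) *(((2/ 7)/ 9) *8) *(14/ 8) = 20/ 9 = 2.22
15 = 15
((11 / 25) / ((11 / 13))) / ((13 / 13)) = 13 / 25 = 0.52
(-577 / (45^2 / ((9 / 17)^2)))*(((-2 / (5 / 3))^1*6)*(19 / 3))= 131556 / 36125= 3.64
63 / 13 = 4.85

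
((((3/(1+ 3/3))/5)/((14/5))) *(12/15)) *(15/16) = 0.08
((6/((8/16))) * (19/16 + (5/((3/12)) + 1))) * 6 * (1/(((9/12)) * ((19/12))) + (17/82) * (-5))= -968085/3116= -310.68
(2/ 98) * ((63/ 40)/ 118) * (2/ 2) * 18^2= 729/ 8260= 0.09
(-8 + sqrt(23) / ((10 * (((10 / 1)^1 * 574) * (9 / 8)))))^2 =(516600 - sqrt(23))^2 / 4169930625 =64.00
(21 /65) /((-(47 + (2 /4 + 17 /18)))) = -189 /28340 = -0.01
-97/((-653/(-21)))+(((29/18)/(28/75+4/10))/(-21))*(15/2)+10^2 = 96.14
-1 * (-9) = 9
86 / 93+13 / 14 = 2413 / 1302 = 1.85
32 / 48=2 / 3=0.67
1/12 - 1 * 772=-9263/12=-771.92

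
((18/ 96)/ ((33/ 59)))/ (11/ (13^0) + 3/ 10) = 295/ 9944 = 0.03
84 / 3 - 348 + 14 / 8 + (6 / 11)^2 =-153889 / 484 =-317.95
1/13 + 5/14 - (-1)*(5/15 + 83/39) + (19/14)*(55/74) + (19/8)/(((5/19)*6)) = 4370467/808080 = 5.41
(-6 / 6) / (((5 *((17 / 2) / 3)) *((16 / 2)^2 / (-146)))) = 219 / 1360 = 0.16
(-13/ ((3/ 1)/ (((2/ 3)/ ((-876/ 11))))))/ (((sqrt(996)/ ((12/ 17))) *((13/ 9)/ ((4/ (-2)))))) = -22 *sqrt(249)/ 309009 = -0.00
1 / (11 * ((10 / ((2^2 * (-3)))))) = -6 / 55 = -0.11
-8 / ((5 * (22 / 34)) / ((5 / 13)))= -136 / 143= -0.95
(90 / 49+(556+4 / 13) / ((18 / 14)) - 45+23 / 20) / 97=44794279 / 11122020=4.03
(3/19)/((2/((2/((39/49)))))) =49/247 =0.20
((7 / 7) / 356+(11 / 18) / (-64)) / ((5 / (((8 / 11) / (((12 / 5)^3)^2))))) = -2159375 / 420952080384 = -0.00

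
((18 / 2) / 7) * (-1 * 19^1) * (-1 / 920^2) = 171 / 5924800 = 0.00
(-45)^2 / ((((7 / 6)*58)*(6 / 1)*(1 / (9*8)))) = 72900 / 203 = 359.11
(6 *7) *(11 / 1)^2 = 5082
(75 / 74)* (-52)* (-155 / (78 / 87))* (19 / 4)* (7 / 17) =44837625 / 2516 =17821.00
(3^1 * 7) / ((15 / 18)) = 25.20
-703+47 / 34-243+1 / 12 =-192685 / 204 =-944.53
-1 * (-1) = 1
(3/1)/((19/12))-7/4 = 11/76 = 0.14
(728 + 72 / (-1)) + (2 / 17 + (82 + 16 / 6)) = 740.78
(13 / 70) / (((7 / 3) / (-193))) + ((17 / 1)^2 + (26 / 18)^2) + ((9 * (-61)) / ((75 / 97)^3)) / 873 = 34029799619 / 124031250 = 274.36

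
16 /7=2.29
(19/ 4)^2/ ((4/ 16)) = 361/ 4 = 90.25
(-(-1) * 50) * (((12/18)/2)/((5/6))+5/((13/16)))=4260/13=327.69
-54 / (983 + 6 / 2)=-27 / 493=-0.05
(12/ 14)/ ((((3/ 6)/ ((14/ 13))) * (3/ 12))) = 96/ 13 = 7.38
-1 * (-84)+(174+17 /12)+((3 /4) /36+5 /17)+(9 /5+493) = 1026163 /1360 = 754.53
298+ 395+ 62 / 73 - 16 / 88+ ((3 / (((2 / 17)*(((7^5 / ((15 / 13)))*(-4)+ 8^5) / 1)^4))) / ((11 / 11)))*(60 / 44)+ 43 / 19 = 454293492976473672288937092863 / 652785575481173320355090944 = 695.93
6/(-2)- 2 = -5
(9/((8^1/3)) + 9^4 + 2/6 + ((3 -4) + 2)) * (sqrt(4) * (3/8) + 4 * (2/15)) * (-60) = -12133429/24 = -505559.54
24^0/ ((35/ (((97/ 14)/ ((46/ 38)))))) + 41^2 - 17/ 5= 3781679/ 2254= 1677.76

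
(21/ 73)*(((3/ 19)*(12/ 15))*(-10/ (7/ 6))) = -432/ 1387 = -0.31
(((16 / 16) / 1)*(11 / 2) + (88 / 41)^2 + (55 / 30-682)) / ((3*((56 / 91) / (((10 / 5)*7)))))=-76874798 / 15129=-5081.29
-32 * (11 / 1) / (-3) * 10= 3520 / 3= 1173.33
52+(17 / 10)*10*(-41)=-645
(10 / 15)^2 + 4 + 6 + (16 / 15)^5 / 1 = 11.83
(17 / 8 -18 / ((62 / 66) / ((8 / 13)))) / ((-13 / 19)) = 592135 / 41912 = 14.13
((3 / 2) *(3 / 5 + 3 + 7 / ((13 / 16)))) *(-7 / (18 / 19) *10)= -52801 / 39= -1353.87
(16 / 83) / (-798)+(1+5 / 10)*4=198694 / 33117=6.00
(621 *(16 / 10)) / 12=414 / 5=82.80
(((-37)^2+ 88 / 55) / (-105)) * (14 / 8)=-6853 / 300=-22.84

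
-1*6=-6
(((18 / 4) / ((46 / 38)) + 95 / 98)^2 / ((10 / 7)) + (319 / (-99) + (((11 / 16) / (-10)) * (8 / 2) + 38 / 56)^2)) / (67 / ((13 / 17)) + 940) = 0.01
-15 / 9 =-5 / 3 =-1.67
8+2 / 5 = 42 / 5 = 8.40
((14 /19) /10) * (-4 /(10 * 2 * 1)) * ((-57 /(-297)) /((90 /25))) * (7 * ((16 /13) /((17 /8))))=-3136 /984555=-0.00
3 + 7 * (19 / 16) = 181 / 16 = 11.31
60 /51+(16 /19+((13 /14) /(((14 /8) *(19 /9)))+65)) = 67.27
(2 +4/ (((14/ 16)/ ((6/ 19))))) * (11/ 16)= 2519/ 1064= 2.37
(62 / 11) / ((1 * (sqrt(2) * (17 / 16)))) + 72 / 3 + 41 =496 * sqrt(2) / 187 + 65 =68.75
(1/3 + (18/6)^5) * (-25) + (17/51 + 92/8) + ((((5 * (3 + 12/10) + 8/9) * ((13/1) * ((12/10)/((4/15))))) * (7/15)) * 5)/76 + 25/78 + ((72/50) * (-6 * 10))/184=-6032.34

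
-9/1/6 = -3/2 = -1.50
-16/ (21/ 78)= -59.43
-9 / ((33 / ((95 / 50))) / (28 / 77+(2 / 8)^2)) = -855 / 3872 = -0.22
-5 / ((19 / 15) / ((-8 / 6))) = 100 / 19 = 5.26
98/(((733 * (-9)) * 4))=-49/13194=-0.00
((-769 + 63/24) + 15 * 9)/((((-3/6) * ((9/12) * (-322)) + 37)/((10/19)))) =-2.11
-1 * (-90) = 90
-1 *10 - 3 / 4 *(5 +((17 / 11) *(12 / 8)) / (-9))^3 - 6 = -36797545 / 383328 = -95.99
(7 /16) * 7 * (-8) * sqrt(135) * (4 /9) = -98 * sqrt(15) /3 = -126.52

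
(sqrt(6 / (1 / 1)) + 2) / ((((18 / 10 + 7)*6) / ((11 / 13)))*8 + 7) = 10 / 2531 + 5*sqrt(6) / 2531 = 0.01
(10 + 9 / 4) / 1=49 / 4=12.25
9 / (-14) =-9 / 14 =-0.64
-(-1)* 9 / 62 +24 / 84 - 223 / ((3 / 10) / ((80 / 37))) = -77404843 / 48174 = -1606.78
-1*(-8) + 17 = 25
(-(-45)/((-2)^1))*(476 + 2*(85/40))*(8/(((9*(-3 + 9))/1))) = -9605/6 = -1600.83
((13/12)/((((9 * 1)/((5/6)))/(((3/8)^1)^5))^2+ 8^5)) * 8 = 8775/2180661248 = 0.00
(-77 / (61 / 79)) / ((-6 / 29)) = 176407 / 366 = 481.99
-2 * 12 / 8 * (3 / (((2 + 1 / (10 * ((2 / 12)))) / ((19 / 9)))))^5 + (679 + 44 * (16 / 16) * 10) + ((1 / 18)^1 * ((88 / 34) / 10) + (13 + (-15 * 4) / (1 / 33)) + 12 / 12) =-2822907441203 / 2556352305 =-1104.27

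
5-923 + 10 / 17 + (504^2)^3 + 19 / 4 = 1114530945489112467 / 68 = 16390160963075183.34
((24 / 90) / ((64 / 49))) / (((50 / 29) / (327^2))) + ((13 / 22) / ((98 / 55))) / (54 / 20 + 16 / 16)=91826748539 / 7252000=12662.27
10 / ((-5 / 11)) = -22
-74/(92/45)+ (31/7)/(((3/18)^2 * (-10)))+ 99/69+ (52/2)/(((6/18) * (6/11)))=148597/1610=92.30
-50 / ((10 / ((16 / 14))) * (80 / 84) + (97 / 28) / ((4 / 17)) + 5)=-16800 / 9427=-1.78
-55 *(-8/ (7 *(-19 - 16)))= -88/ 49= -1.80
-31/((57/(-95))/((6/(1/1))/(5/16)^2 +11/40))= 3188.61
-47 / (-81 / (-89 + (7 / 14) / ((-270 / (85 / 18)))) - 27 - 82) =173033 / 397939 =0.43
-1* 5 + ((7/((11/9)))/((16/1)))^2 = -150911/30976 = -4.87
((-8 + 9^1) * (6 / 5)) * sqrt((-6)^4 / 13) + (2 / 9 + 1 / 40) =89 / 360 + 216 * sqrt(13) / 65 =12.23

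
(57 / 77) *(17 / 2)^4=4760697 / 1232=3864.20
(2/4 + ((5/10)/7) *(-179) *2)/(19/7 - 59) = 351/788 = 0.45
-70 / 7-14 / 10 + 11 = -2 / 5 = -0.40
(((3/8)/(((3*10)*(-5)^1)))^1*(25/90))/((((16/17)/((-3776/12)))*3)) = 1003/12960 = 0.08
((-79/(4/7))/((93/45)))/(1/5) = -41475/124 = -334.48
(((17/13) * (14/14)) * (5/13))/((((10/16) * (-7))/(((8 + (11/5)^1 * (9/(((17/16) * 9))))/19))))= -6848/112385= -0.06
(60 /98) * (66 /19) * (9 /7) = 17820 /6517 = 2.73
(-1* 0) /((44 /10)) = 0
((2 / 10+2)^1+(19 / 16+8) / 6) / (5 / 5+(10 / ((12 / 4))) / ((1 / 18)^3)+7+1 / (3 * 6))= 5373 / 28005200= 0.00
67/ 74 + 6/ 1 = 511/ 74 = 6.91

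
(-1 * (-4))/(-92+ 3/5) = -20/457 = -0.04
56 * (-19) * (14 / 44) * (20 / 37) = -74480 / 407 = -183.00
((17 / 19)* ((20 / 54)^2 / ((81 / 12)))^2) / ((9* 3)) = 2720000 / 198746710857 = 0.00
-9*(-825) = 7425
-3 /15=-1 /5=-0.20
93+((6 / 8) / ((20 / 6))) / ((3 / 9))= 93.68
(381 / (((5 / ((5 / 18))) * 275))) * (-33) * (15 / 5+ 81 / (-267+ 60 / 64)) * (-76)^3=1421623776 / 473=3005547.10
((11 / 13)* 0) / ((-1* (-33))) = 0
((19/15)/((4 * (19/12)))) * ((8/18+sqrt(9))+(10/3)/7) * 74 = 18278/315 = 58.03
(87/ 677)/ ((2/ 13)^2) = 14703/ 2708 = 5.43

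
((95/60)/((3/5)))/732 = 95/26352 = 0.00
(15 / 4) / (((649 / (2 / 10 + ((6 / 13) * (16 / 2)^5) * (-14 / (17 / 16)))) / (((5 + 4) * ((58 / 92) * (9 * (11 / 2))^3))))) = -15208746910391133 / 19193408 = -792394290.29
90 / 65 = 18 / 13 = 1.38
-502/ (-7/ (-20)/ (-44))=441760/ 7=63108.57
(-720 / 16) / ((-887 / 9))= 405 / 887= 0.46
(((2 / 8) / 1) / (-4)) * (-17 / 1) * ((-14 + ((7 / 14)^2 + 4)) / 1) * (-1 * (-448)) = -4641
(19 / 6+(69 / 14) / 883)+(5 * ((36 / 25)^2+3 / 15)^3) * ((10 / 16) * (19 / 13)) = 1070659884890137 / 18832734375000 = 56.85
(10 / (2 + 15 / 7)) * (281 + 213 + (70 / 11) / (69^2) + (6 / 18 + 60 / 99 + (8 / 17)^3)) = 8916210231950 / 7461662967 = 1194.94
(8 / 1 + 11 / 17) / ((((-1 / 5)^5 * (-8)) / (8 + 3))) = 5053125 / 136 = 37155.33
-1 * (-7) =7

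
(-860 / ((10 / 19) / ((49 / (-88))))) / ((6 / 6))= 40033 / 44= 909.84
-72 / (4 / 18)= -324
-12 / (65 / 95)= -228 / 13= -17.54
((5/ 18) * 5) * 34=425/ 9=47.22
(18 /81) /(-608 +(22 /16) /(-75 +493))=-608 /1663479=-0.00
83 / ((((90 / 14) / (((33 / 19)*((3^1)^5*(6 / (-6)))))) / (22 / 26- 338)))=2268951993 / 1235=1837208.09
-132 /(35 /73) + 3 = -9531 /35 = -272.31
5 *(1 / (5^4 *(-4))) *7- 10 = -5007 / 500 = -10.01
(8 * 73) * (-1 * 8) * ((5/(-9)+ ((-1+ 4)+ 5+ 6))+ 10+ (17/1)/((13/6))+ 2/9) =-5741888/39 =-147227.90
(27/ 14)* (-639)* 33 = -569349/ 14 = -40667.79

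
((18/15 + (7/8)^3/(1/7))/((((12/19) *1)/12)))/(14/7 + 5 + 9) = 286463/40960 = 6.99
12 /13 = 0.92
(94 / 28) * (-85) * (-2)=3995 / 7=570.71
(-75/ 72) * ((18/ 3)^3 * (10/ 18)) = -125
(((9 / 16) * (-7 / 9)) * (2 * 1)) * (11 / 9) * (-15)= 385 / 24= 16.04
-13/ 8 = -1.62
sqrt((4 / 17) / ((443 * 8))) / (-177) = -sqrt(15062) / 2665974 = -0.00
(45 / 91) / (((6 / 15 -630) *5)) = -45 / 286468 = -0.00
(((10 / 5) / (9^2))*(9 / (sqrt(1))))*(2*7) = 28 / 9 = 3.11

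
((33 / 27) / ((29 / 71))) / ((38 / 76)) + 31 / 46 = 79943 / 12006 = 6.66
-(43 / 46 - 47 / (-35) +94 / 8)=-45169 / 3220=-14.03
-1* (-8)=8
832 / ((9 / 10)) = 8320 / 9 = 924.44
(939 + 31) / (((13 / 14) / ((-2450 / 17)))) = -33271000 / 221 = -150547.51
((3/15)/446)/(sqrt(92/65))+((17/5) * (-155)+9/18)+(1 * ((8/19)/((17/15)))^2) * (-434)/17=-1880092629/3547186+sqrt(1495)/102580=-530.02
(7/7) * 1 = 1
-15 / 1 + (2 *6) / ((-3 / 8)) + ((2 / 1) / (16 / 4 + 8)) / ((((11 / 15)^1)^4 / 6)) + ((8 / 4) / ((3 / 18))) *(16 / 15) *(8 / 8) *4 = 560586 / 73205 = 7.66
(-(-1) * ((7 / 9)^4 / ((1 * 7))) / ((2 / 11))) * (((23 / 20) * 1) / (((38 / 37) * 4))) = 3210823 / 39890880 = 0.08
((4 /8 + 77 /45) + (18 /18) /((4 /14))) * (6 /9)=3.81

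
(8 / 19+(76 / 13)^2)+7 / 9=1022341 / 28899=35.38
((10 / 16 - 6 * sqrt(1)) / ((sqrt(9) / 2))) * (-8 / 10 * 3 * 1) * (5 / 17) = 43 / 17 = 2.53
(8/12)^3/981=8/26487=0.00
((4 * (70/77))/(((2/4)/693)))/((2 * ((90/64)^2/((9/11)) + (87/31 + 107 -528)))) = -79994880/13198411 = -6.06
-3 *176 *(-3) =1584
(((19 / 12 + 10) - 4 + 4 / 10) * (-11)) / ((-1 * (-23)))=-5269 / 1380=-3.82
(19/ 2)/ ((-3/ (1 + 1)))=-19/ 3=-6.33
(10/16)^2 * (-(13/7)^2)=-4225/3136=-1.35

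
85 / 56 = 1.52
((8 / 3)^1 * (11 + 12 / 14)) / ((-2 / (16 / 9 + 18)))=-59096 / 189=-312.68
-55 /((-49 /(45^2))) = 111375 /49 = 2272.96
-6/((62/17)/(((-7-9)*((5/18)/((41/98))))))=66640/3813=17.48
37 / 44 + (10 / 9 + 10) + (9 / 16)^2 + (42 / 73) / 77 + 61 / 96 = 23887379 / 1850112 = 12.91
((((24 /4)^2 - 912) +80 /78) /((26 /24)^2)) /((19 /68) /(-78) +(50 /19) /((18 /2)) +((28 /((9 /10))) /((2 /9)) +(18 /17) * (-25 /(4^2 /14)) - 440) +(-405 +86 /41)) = 1561780680192 /1520376573365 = 1.03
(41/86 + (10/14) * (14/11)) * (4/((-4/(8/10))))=-2622/2365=-1.11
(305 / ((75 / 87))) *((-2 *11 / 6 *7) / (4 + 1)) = -136213 / 75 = -1816.17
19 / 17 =1.12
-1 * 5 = -5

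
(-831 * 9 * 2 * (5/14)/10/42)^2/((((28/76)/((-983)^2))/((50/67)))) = 2852628404501475/9008552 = 316657816.32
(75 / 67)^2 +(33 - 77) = -191891 / 4489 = -42.75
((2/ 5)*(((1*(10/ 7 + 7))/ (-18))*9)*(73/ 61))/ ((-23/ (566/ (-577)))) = -2437762/ 28333585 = -0.09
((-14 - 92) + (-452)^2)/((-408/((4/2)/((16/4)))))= -34033/136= -250.24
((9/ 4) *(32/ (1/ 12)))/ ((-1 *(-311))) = 864/ 311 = 2.78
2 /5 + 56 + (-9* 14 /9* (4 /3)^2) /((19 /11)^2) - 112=-1038742 /16245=-63.94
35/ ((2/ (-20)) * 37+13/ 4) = -700/ 9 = -77.78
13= 13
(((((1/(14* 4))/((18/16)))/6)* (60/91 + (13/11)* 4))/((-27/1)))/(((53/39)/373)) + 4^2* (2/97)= 124593016/673352757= 0.19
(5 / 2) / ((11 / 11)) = 5 / 2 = 2.50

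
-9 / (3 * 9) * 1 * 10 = -10 / 3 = -3.33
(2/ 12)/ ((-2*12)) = -1/ 144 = -0.01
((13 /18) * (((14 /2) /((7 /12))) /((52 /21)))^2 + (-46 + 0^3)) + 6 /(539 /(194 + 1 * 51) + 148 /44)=-37075 /1326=-27.96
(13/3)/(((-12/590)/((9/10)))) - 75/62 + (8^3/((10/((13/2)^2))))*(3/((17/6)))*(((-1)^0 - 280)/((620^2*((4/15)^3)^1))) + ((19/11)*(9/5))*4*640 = 356104901/46376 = 7678.65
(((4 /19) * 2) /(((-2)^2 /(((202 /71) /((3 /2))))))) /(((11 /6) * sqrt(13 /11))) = 1616 * sqrt(143) /192907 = 0.10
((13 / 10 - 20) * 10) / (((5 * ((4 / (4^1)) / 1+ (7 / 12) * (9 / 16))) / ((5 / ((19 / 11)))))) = -81.52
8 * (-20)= -160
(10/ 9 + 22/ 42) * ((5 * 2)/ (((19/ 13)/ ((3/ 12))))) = 6695/ 2394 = 2.80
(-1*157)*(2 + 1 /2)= -785 /2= -392.50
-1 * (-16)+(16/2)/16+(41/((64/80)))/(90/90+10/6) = 1143/32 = 35.72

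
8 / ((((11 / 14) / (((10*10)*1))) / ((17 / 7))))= 27200 / 11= 2472.73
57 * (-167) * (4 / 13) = -38076 / 13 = -2928.92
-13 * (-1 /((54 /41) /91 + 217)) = 48503 /809681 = 0.06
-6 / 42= -1 / 7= -0.14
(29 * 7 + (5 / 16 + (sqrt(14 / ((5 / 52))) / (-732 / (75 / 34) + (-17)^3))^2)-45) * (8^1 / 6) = 211.08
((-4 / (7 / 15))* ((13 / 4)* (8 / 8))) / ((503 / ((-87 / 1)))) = 16965 / 3521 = 4.82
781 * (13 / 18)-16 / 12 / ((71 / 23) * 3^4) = 19463117 / 34506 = 564.05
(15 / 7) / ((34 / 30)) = 225 / 119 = 1.89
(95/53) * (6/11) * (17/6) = 1615/583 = 2.77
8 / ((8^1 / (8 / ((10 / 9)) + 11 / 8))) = 343 / 40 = 8.58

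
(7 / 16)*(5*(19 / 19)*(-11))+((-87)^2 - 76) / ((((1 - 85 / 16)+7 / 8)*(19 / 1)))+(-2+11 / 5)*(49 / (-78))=-18116543 / 130416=-138.91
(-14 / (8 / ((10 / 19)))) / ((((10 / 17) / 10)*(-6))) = 595 / 228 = 2.61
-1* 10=-10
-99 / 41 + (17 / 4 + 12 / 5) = 3473 / 820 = 4.24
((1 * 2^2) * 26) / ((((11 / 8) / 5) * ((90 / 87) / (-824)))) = -9940736 / 33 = -301234.42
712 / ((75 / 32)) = 22784 / 75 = 303.79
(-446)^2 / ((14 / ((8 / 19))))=795664 / 133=5982.44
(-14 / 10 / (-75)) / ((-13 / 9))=-21 / 1625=-0.01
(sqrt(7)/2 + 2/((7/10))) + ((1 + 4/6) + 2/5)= sqrt(7)/2 + 517/105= 6.25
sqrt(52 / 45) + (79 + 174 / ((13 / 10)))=2 * sqrt(65) / 15 + 2767 / 13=213.92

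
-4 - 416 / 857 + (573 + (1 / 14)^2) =568.52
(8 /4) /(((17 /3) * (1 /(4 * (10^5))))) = 2400000 /17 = 141176.47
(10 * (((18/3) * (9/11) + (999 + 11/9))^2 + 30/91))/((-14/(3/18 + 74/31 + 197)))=-83612345138637295/580621041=-144005020.89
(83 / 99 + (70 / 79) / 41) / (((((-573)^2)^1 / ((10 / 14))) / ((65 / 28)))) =89624275 / 20635331871924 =0.00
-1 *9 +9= 0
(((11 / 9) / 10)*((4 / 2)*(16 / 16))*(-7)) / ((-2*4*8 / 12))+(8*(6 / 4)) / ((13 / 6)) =18281 / 3120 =5.86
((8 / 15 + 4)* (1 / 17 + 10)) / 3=76 / 5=15.20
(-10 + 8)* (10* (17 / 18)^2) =-1445 / 81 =-17.84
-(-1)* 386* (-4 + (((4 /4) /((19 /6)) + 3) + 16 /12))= 14282 /57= 250.56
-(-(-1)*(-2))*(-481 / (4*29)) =-481 / 58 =-8.29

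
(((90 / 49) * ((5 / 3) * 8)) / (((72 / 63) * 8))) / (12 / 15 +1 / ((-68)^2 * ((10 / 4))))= 72250 / 21581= 3.35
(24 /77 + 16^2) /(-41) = -19736 /3157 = -6.25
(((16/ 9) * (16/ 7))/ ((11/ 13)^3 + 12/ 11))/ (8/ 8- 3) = -3093376/ 2583315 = -1.20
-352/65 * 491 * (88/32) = -475288/65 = -7312.12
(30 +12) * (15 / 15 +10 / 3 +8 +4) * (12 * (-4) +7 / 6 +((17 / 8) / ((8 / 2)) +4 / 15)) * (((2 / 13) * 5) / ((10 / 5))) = -7579271 / 624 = -12146.27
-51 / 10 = -5.10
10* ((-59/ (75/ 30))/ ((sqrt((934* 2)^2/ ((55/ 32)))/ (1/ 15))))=-59* sqrt(110)/ 56040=-0.01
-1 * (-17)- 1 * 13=4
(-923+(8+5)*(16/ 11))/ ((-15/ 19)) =12597/ 11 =1145.18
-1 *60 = -60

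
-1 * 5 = -5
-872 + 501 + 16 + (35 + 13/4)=-1267/4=-316.75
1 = 1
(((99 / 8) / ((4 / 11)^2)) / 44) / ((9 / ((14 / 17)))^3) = 41503 / 25468992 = 0.00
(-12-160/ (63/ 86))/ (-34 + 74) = -5.76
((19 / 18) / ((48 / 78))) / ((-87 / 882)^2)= 593047 / 3364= 176.29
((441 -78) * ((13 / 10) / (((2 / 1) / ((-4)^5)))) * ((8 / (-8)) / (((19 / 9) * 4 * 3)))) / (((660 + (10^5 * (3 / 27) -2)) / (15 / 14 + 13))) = 401605776 / 35219065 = 11.40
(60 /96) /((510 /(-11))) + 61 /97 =48709 /79152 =0.62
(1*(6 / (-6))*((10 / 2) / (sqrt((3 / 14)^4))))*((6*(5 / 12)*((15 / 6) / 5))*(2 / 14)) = -175 / 9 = -19.44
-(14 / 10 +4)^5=-4591.65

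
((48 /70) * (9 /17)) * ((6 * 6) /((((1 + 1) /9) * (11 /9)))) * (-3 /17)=-944784 /111265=-8.49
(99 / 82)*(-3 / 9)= -33 / 82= -0.40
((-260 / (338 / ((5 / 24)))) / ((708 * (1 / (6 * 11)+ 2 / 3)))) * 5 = -275 / 165672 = -0.00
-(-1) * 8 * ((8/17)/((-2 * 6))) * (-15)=80/17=4.71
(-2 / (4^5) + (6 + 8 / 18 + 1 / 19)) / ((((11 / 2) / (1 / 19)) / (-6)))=-568661 / 1524864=-0.37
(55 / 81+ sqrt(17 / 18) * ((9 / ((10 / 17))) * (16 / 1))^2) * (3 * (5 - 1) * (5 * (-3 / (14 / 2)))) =-8989056 * sqrt(34) / 35 - 1100 / 63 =-1497581.84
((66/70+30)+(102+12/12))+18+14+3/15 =1163/7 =166.14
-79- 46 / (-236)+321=28579 / 118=242.19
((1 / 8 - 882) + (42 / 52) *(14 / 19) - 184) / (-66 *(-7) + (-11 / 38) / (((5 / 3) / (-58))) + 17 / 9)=-94724685 / 42144752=-2.25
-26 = -26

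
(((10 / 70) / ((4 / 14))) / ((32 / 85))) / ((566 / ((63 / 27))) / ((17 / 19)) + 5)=10115 / 2102848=0.00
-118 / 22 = -59 / 11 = -5.36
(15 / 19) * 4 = 60 / 19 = 3.16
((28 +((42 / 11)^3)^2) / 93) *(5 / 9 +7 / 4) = 114926685629 / 1482796557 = 77.51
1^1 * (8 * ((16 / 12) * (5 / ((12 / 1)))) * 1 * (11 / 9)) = 5.43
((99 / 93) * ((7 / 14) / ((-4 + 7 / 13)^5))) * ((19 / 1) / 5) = -77600237 / 19067906250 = -0.00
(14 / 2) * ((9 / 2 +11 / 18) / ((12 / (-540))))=-1610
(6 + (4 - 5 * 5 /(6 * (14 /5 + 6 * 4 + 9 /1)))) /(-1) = -10615 /1074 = -9.88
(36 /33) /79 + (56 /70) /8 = 0.11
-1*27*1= -27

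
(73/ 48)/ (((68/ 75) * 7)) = 1825/ 7616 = 0.24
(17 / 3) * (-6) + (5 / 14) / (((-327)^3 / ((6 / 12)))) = -33287425421 / 979041924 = -34.00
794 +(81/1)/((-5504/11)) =4369285/5504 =793.84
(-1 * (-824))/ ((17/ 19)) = 15656/ 17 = 920.94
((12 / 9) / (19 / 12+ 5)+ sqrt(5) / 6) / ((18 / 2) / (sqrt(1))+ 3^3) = 4 / 711+ sqrt(5) / 216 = 0.02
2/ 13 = 0.15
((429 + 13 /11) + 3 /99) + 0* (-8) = 14197 /33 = 430.21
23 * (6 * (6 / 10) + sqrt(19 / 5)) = 23 * sqrt(95) / 5 + 414 / 5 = 127.64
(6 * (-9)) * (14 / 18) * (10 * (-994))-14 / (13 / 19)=417459.54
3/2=1.50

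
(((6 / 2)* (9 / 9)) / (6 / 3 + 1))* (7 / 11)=7 / 11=0.64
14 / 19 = 0.74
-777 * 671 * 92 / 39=-15988588 / 13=-1229891.38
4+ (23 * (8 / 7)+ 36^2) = 9284 / 7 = 1326.29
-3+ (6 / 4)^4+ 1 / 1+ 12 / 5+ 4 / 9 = 4253 / 720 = 5.91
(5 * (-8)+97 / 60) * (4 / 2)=-2303 / 30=-76.77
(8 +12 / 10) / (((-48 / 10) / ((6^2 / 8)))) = -69 / 8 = -8.62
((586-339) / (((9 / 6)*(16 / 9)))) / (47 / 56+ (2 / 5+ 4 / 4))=455 / 11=41.36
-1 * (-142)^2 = -20164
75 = 75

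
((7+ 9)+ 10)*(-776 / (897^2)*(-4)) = 6208 / 61893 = 0.10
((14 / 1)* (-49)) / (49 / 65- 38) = 44590 / 2421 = 18.42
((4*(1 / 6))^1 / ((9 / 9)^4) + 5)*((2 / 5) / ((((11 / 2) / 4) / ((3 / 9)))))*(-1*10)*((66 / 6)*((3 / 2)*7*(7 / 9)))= -13328 / 27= -493.63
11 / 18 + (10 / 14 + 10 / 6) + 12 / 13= 6413 / 1638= 3.92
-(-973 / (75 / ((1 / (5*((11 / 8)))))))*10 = 15568 / 825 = 18.87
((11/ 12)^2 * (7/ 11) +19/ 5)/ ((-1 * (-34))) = 3121/ 24480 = 0.13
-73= -73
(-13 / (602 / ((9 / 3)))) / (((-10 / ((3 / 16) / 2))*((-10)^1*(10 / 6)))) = -351 / 9632000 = -0.00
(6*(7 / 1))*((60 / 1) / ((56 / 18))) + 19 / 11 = 811.73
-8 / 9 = -0.89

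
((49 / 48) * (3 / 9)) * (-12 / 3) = -49 / 36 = -1.36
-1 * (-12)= 12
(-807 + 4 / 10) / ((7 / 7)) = -4033 / 5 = -806.60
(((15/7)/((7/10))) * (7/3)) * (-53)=-378.57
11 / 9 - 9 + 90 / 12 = -5 / 18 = -0.28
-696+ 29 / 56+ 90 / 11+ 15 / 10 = -422453 / 616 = -685.80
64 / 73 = 0.88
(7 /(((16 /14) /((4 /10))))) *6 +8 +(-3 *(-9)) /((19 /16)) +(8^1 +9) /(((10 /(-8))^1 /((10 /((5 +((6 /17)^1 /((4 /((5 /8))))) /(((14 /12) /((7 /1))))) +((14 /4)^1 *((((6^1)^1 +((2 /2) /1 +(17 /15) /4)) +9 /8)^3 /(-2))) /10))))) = 1031601139982383 /22035820712690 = 46.81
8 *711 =5688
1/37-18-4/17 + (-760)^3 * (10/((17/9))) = -1461790091453/629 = -2323990606.44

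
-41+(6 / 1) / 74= -1514 / 37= -40.92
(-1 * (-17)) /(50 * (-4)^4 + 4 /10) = 85 /64002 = 0.00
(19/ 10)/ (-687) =-19/ 6870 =-0.00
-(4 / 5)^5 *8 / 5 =-8192 / 15625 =-0.52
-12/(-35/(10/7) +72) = -24/95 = -0.25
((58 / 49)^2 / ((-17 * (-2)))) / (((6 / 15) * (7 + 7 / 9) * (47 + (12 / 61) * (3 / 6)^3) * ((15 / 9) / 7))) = 1385127 / 1170835645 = 0.00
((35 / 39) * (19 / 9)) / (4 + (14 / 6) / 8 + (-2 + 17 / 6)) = 5320 / 14391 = 0.37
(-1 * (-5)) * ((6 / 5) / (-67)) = -6 / 67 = -0.09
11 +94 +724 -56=773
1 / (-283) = -1 / 283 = -0.00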